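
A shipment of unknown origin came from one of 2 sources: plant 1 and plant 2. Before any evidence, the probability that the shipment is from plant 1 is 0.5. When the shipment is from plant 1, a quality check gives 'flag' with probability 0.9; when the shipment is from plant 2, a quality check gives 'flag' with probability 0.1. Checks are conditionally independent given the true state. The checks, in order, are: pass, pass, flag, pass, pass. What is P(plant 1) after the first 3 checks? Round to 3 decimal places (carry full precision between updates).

After 'pass': P(plant 1) = 0.1·0.5000 / (0.1·0.5000 + 0.9·0.5000) ≈ 0.1000
After 'pass': P(plant 1) = 0.1·0.1000 / (0.1·0.1000 + 0.9·0.9000) ≈ 0.0122
After 'flag': P(plant 1) = 0.9·0.0122 / (0.9·0.0122 + 0.1·0.9878) ≈ 0.1000

0.100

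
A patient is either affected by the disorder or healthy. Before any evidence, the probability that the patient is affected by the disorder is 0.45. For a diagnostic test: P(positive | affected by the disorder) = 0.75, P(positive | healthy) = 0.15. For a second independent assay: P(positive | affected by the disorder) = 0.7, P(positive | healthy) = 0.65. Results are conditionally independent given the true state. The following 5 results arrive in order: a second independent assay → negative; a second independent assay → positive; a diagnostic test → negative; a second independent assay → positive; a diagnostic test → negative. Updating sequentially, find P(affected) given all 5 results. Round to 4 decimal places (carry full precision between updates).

0.0657

After a second independent assay='negative': P(affected) = 0.3·0.4500 / (0.3·0.4500 + 0.35·0.5500) ≈ 0.4122
After a second independent assay='positive': P(affected) = 0.7·0.4122 / (0.7·0.4122 + 0.65·0.5878) ≈ 0.4303
After a diagnostic test='negative': P(affected) = 0.25·0.4303 / (0.25·0.4303 + 0.85·0.5697) ≈ 0.1818
After a second independent assay='positive': P(affected) = 0.7·0.1818 / (0.7·0.1818 + 0.65·0.8182) ≈ 0.1930
After a diagnostic test='negative': P(affected) = 0.25·0.1930 / (0.25·0.1930 + 0.85·0.8070) ≈ 0.0657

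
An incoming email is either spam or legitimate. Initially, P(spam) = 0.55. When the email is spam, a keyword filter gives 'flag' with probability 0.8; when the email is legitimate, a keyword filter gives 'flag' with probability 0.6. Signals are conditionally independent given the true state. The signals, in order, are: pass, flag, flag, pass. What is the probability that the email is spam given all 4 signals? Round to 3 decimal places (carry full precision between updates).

0.352

After 'pass': P(spam) = 0.2·0.5500 / (0.2·0.5500 + 0.4·0.4500) ≈ 0.3793
After 'flag': P(spam) = 0.8·0.3793 / (0.8·0.3793 + 0.6·0.6207) ≈ 0.4490
After 'flag': P(spam) = 0.8·0.4490 / (0.8·0.4490 + 0.6·0.5510) ≈ 0.5207
After 'pass': P(spam) = 0.2·0.5207 / (0.2·0.5207 + 0.4·0.4793) ≈ 0.3520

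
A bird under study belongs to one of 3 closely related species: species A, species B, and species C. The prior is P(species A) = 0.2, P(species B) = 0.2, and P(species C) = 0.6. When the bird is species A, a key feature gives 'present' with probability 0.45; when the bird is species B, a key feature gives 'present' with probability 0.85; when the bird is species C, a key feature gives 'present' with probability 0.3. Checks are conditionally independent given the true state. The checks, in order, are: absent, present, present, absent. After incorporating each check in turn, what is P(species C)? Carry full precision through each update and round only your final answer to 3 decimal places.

Apply Bayes' rule sequentially, carrying P(species C) forward.
After 'absent': normaliser = 0.55·0.2000 + 0.15·0.2000 + 0.7·0.6000; P(species A) ≈ 0.1964, P(species B) ≈ 0.0536, P(species C) ≈ 0.7500
After 'present': normaliser = 0.45·0.1964 + 0.85·0.0536 + 0.3·0.7500; P(species A) ≈ 0.2463, P(species B) ≈ 0.1269, P(species C) ≈ 0.6269
After 'present': normaliser = 0.45·0.2463 + 0.85·0.1269 + 0.3·0.6269; P(species A) ≈ 0.2725, P(species B) ≈ 0.2651, P(species C) ≈ 0.4624
After 'absent': normaliser = 0.55·0.2725 + 0.15·0.2651 + 0.7·0.4624; P(species A) ≈ 0.2920, P(species B) ≈ 0.0775, P(species C) ≈ 0.6306

0.631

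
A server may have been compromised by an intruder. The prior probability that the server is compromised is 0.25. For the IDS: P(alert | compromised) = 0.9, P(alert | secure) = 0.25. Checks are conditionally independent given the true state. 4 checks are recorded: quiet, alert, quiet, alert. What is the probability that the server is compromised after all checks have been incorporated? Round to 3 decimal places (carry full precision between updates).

0.071

After 'quiet': P(compromised) = 0.1·0.2500 / (0.1·0.2500 + 0.75·0.7500) ≈ 0.0426
After 'alert': P(compromised) = 0.9·0.0426 / (0.9·0.0426 + 0.25·0.9574) ≈ 0.1379
After 'quiet': P(compromised) = 0.1·0.1379 / (0.1·0.1379 + 0.75·0.8621) ≈ 0.0209
After 'alert': P(compromised) = 0.9·0.0209 / (0.9·0.0209 + 0.25·0.9791) ≈ 0.0713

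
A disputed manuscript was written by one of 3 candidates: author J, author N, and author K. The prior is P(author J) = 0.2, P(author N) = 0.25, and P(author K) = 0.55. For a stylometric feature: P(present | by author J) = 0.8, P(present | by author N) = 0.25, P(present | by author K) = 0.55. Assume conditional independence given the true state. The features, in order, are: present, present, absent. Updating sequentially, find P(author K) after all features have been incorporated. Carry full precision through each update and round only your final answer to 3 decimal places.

Apply Bayes' rule sequentially, carrying P(author K) forward.
After 'present': normaliser = 0.8·0.2000 + 0.25·0.2500 + 0.55·0.5500; P(author J) ≈ 0.3048, P(author N) ≈ 0.1190, P(author K) ≈ 0.5762
After 'present': normaliser = 0.8·0.3048 + 0.25·0.1190 + 0.55·0.5762; P(author J) ≈ 0.4129, P(author N) ≈ 0.0504, P(author K) ≈ 0.5367
After 'absent': normaliser = 0.2·0.4129 + 0.75·0.0504 + 0.45·0.5367; P(author J) ≈ 0.2282, P(author N) ≈ 0.1045, P(author K) ≈ 0.6674

0.667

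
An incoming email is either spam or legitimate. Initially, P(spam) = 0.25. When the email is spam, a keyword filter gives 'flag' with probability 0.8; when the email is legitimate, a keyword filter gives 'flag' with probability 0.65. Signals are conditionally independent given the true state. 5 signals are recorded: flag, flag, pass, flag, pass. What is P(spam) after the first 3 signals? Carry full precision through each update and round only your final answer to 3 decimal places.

Apply Bayes' rule sequentially, carrying P(spam) forward.
After 'flag': P(spam) = 0.8·0.2500 / (0.8·0.2500 + 0.65·0.7500) ≈ 0.2909
After 'flag': P(spam) = 0.8·0.2909 / (0.8·0.2909 + 0.65·0.7091) ≈ 0.3355
After 'pass': P(spam) = 0.2·0.3355 / (0.2·0.3355 + 0.35·0.6645) ≈ 0.2239

0.224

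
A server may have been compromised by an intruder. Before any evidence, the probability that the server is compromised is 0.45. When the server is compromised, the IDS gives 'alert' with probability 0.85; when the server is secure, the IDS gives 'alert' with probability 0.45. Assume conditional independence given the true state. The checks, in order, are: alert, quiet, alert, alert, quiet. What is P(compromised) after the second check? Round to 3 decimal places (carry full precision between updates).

0.297

Apply Bayes' rule sequentially, carrying P(compromised) forward.
After 'alert': P(compromised) = 0.85·0.4500 / (0.85·0.4500 + 0.45·0.5500) ≈ 0.6071
After 'quiet': P(compromised) = 0.15·0.6071 / (0.15·0.6071 + 0.55·0.3929) ≈ 0.2965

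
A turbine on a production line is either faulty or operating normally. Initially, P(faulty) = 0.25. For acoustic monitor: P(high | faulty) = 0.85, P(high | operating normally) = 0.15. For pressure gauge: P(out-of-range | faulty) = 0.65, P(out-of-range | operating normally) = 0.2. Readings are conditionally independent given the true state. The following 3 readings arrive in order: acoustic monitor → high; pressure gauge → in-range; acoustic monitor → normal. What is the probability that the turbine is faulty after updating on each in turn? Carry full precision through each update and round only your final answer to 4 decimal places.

0.1273

Apply Bayes' rule sequentially, carrying P(faulty) forward.
After acoustic monitor='high': P(faulty) = 0.85·0.2500 / (0.85·0.2500 + 0.15·0.7500) ≈ 0.6538
After pressure gauge='in-range': P(faulty) = 0.35·0.6538 / (0.35·0.6538 + 0.8·0.3462) ≈ 0.4525
After acoustic monitor='normal': P(faulty) = 0.15·0.4525 / (0.15·0.4525 + 0.85·0.5475) ≈ 0.1273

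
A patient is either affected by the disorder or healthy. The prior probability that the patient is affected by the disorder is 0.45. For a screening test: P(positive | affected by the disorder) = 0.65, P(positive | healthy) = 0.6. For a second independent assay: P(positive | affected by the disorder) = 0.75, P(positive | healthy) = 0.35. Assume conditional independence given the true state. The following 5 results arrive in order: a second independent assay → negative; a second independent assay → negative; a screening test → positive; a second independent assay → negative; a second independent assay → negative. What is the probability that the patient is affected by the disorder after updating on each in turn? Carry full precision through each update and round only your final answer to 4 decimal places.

0.0190

Apply Bayes' rule sequentially, carrying P(affected) forward.
After a second independent assay='negative': P(affected) = 0.25·0.4500 / (0.25·0.4500 + 0.65·0.5500) ≈ 0.2394
After a second independent assay='negative': P(affected) = 0.25·0.2394 / (0.25·0.2394 + 0.65·0.7606) ≈ 0.1080
After a screening test='positive': P(affected) = 0.65·0.1080 / (0.65·0.1080 + 0.6·0.8920) ≈ 0.1159
After a second independent assay='negative': P(affected) = 0.25·0.1159 / (0.25·0.1159 + 0.65·0.8841) ≈ 0.0480
After a second independent assay='negative': P(affected) = 0.25·0.0480 / (0.25·0.0480 + 0.65·0.9520) ≈ 0.0190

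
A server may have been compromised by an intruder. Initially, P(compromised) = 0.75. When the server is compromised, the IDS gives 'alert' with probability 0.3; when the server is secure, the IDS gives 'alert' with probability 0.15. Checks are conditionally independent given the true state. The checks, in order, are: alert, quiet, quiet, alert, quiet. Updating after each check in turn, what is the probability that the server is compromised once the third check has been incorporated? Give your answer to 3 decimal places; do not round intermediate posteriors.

0.803

After 'alert': P(compromised) = 0.3·0.7500 / (0.3·0.7500 + 0.15·0.2500) ≈ 0.8571
After 'quiet': P(compromised) = 0.7·0.8571 / (0.7·0.8571 + 0.85·0.1429) ≈ 0.8317
After 'quiet': P(compromised) = 0.7·0.8317 / (0.7·0.8317 + 0.85·0.1683) ≈ 0.8027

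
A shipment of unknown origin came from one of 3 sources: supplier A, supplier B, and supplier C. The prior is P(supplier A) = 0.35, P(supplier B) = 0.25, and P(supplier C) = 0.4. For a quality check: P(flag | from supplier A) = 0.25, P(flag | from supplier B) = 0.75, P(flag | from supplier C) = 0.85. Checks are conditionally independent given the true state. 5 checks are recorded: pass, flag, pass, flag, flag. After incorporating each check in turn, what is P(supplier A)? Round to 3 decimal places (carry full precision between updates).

Each posterior becomes the prior for the next update.
After 'pass': normaliser = 0.75·0.3500 + 0.25·0.2500 + 0.15·0.4000; P(supplier A) ≈ 0.6818, P(supplier B) ≈ 0.1623, P(supplier C) ≈ 0.1558
After 'flag': normaliser = 0.25·0.6818 + 0.75·0.1623 + 0.85·0.1558; P(supplier A) ≈ 0.4014, P(supplier B) ≈ 0.2867, P(supplier C) ≈ 0.3119
After 'pass': normaliser = 0.75·0.4014 + 0.25·0.2867 + 0.15·0.3119; P(supplier A) ≈ 0.7176, P(supplier B) ≈ 0.1709, P(supplier C) ≈ 0.1115
After 'flag': normaliser = 0.25·0.7176 + 0.75·0.1709 + 0.85·0.1115; P(supplier A) ≈ 0.4459, P(supplier B) ≈ 0.3185, P(supplier C) ≈ 0.2356
After 'flag': normaliser = 0.25·0.4459 + 0.75·0.3185 + 0.85·0.2356; P(supplier A) ≈ 0.2024, P(supplier B) ≈ 0.4338, P(supplier C) ≈ 0.3637

0.202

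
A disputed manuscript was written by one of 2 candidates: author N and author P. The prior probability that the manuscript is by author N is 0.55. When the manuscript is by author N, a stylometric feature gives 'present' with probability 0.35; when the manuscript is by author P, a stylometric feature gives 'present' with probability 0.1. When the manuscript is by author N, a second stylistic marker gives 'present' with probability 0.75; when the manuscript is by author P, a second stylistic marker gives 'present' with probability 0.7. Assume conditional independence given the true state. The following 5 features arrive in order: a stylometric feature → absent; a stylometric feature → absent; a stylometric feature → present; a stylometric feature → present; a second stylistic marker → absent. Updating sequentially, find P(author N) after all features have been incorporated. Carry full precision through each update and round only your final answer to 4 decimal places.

0.8668

Apply Bayes' rule sequentially, carrying P(author N) forward.
After a stylometric feature='absent': P(author N) = 0.65·0.5500 / (0.65·0.5500 + 0.9·0.4500) ≈ 0.4689
After a stylometric feature='absent': P(author N) = 0.65·0.4689 / (0.65·0.4689 + 0.9·0.5311) ≈ 0.3893
After a stylometric feature='present': P(author N) = 0.35·0.3893 / (0.35·0.3893 + 0.1·0.6107) ≈ 0.6905
After a stylometric feature='present': P(author N) = 0.35·0.6905 / (0.35·0.6905 + 0.1·0.3095) ≈ 0.8865
After a second stylistic marker='absent': P(author N) = 0.25·0.8865 / (0.25·0.8865 + 0.3·0.1135) ≈ 0.8668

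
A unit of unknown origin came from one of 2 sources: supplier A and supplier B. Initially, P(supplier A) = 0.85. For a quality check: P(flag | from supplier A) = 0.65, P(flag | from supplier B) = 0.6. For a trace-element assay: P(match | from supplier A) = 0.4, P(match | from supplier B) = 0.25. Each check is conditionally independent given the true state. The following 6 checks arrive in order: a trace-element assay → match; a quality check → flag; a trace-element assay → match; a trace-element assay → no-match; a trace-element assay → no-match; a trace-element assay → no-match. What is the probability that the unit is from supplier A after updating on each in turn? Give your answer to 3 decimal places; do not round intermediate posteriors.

Each posterior becomes the prior for the next update.
After a trace-element assay='match': P(supplier A) = 0.4·0.8500 / (0.4·0.8500 + 0.25·0.1500) ≈ 0.9007
After a quality check='flag': P(supplier A) = 0.65·0.9007 / (0.65·0.9007 + 0.6·0.0993) ≈ 0.9076
After a trace-element assay='match': P(supplier A) = 0.4·0.9076 / (0.4·0.9076 + 0.25·0.0924) ≈ 0.9402
After a trace-element assay='no-match': P(supplier A) = 0.6·0.9402 / (0.6·0.9402 + 0.75·0.0598) ≈ 0.9263
After a trace-element assay='no-match': P(supplier A) = 0.6·0.9263 / (0.6·0.9263 + 0.75·0.0737) ≈ 0.9096
After a trace-element assay='no-match': P(supplier A) = 0.6·0.9096 / (0.6·0.9096 + 0.75·0.0904) ≈ 0.8895

0.889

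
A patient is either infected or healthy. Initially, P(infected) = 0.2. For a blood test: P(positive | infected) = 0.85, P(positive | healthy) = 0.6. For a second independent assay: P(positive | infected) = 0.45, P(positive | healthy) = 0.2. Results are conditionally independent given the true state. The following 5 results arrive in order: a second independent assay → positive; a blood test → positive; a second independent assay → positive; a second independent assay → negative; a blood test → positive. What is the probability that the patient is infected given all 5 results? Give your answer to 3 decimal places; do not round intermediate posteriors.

0.636

After a second independent assay='positive': P(infected) = 0.45·0.2000 / (0.45·0.2000 + 0.2·0.8000) ≈ 0.3600
After a blood test='positive': P(infected) = 0.85·0.3600 / (0.85·0.3600 + 0.6·0.6400) ≈ 0.4435
After a second independent assay='positive': P(infected) = 0.45·0.4435 / (0.45·0.4435 + 0.2·0.5565) ≈ 0.6420
After a second independent assay='negative': P(infected) = 0.55·0.6420 / (0.55·0.6420 + 0.8·0.3580) ≈ 0.5521
After a blood test='positive': P(infected) = 0.85·0.5521 / (0.85·0.5521 + 0.6·0.4479) ≈ 0.6359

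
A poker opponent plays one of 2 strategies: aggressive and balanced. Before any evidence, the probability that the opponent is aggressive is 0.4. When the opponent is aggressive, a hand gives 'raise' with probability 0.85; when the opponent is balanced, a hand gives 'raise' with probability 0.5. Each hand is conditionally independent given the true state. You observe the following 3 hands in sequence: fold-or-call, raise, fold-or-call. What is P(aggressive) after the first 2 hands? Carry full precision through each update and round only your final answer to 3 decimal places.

After 'fold-or-call': P(aggressive) = 0.15·0.4000 / (0.15·0.4000 + 0.5·0.6000) ≈ 0.1667
After 'raise': P(aggressive) = 0.85·0.1667 / (0.85·0.1667 + 0.5·0.8333) ≈ 0.2537

0.254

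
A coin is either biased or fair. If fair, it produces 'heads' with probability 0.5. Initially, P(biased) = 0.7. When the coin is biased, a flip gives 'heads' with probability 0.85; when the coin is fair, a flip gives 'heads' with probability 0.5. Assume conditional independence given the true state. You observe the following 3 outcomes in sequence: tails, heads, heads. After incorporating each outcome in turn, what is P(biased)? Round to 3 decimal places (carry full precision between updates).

Each posterior becomes the prior for the next update.
After 'tails': P(biased) = 0.15·0.7000 / (0.15·0.7000 + 0.5·0.3000) ≈ 0.4118
After 'heads': P(biased) = 0.85·0.4118 / (0.85·0.4118 + 0.5·0.5882) ≈ 0.5434
After 'heads': P(biased) = 0.85·0.5434 / (0.85·0.5434 + 0.5·0.4566) ≈ 0.6692

0.669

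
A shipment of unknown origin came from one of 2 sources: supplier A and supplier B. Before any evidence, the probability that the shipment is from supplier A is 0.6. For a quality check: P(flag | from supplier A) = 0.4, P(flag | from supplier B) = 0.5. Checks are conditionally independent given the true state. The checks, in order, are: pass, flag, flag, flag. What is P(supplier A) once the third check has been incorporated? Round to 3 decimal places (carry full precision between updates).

0.535

After 'pass': P(supplier A) = 0.6·0.6000 / (0.6·0.6000 + 0.5·0.4000) ≈ 0.6429
After 'flag': P(supplier A) = 0.4·0.6429 / (0.4·0.6429 + 0.5·0.3571) ≈ 0.5902
After 'flag': P(supplier A) = 0.4·0.5902 / (0.4·0.5902 + 0.5·0.4098) ≈ 0.5353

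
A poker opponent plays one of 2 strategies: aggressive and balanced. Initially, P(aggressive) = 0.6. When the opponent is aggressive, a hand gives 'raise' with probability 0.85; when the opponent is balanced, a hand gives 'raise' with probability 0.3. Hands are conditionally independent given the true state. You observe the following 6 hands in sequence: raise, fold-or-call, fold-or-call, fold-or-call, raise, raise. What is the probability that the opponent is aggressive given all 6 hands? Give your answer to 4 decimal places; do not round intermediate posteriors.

After 'raise': P(aggressive) = 0.85·0.6000 / (0.85·0.6000 + 0.3·0.4000) ≈ 0.8095
After 'fold-or-call': P(aggressive) = 0.15·0.8095 / (0.15·0.8095 + 0.7·0.1905) ≈ 0.4766
After 'fold-or-call': P(aggressive) = 0.15·0.4766 / (0.15·0.4766 + 0.7·0.5234) ≈ 0.1633
After 'fold-or-call': P(aggressive) = 0.15·0.1633 / (0.15·0.1633 + 0.7·0.8367) ≈ 0.0401
After 'raise': P(aggressive) = 0.85·0.0401 / (0.85·0.0401 + 0.3·0.9599) ≈ 0.1059
After 'raise': P(aggressive) = 0.85·0.1059 / (0.85·0.1059 + 0.3·0.8941) ≈ 0.2513

0.2513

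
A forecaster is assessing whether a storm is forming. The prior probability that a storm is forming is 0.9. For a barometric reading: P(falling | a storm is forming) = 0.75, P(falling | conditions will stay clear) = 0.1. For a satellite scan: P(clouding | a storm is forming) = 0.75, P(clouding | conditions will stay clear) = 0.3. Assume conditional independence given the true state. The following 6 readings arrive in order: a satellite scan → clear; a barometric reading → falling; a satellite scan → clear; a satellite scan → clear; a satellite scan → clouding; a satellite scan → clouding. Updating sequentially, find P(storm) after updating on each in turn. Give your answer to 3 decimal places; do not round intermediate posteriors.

Each posterior becomes the prior for the next update.
After a satellite scan='clear': P(storm) = 0.25·0.9000 / (0.25·0.9000 + 0.7·0.1000) ≈ 0.7627
After a barometric reading='falling': P(storm) = 0.75·0.7627 / (0.75·0.7627 + 0.1·0.2373) ≈ 0.9602
After a satellite scan='clear': P(storm) = 0.25·0.9602 / (0.25·0.9602 + 0.7·0.0398) ≈ 0.8959
After a satellite scan='clear': P(storm) = 0.25·0.8959 / (0.25·0.8959 + 0.7·0.1041) ≈ 0.7546
After a satellite scan='clouding': P(storm) = 0.75·0.7546 / (0.75·0.7546 + 0.3·0.2454) ≈ 0.8849
After a satellite scan='clouding': P(storm) = 0.75·0.8849 / (0.75·0.8849 + 0.3·0.1151) ≈ 0.9505

0.951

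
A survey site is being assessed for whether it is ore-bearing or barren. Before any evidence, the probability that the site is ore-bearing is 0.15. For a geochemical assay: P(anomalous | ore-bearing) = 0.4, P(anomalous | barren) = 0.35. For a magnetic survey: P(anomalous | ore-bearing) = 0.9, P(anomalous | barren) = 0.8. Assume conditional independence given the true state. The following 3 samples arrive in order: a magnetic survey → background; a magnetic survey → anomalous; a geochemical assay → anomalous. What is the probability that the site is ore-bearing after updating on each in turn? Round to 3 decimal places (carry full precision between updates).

0.102

After a magnetic survey='background': P(ore) = 0.1·0.1500 / (0.1·0.1500 + 0.2·0.8500) ≈ 0.0811
After a magnetic survey='anomalous': P(ore) = 0.9·0.0811 / (0.9·0.0811 + 0.8·0.9189) ≈ 0.0903
After a geochemical assay='anomalous': P(ore) = 0.4·0.0903 / (0.4·0.0903 + 0.35·0.9097) ≈ 0.1019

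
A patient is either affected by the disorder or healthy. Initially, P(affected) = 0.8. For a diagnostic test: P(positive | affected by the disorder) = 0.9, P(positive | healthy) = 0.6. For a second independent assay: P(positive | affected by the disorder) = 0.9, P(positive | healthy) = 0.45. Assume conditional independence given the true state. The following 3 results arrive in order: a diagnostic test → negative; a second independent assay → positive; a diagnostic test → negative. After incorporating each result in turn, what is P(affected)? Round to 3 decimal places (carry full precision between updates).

0.333

After a diagnostic test='negative': P(affected) = 0.1·0.8000 / (0.1·0.8000 + 0.4·0.2000) ≈ 0.5000
After a second independent assay='positive': P(affected) = 0.9·0.5000 / (0.9·0.5000 + 0.45·0.5000) ≈ 0.6667
After a diagnostic test='negative': P(affected) = 0.1·0.6667 / (0.1·0.6667 + 0.4·0.3333) ≈ 0.3333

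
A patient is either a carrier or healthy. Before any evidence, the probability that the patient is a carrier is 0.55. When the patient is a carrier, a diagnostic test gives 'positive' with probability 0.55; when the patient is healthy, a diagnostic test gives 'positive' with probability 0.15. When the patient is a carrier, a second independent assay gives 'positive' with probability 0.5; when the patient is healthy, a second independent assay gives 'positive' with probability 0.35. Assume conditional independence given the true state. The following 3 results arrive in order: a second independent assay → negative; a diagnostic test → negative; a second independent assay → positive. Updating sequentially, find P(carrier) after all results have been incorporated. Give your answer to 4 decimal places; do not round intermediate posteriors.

Each posterior becomes the prior for the next update.
After a second independent assay='negative': P(carrier) = 0.5·0.5500 / (0.5·0.5500 + 0.65·0.4500) ≈ 0.4846
After a diagnostic test='negative': P(carrier) = 0.45·0.4846 / (0.45·0.4846 + 0.85·0.5154) ≈ 0.3323
After a second independent assay='positive': P(carrier) = 0.5·0.3323 / (0.5·0.3323 + 0.35·0.6677) ≈ 0.4156

0.4156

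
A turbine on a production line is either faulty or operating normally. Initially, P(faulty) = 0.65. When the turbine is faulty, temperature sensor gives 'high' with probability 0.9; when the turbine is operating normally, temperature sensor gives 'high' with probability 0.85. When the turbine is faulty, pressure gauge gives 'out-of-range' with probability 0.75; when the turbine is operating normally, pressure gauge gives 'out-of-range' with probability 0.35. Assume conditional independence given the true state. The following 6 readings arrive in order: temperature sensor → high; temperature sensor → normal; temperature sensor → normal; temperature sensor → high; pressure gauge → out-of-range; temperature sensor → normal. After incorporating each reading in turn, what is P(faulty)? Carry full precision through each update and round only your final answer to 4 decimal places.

0.5693

After temperature sensor='high': P(faulty) = 0.9·0.6500 / (0.9·0.6500 + 0.85·0.3500) ≈ 0.6629
After temperature sensor='normal': P(faulty) = 0.1·0.6629 / (0.1·0.6629 + 0.15·0.3371) ≈ 0.5673
After temperature sensor='normal': P(faulty) = 0.1·0.5673 / (0.1·0.5673 + 0.15·0.4327) ≈ 0.4664
After temperature sensor='high': P(faulty) = 0.9·0.4664 / (0.9·0.4664 + 0.85·0.5336) ≈ 0.4806
After pressure gauge='out-of-range': P(faulty) = 0.75·0.4806 / (0.75·0.4806 + 0.35·0.5194) ≈ 0.6648
After temperature sensor='normal': P(faulty) = 0.1·0.6648 / (0.1·0.6648 + 0.15·0.3352) ≈ 0.5693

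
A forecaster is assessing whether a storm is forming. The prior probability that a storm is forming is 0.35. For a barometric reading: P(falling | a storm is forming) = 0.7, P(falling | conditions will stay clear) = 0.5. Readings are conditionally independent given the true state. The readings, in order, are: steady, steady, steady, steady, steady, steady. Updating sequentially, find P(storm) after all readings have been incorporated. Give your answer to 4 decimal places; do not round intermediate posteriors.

0.0245

After 'steady': P(storm) = 0.3·0.3500 / (0.3·0.3500 + 0.5·0.6500) ≈ 0.2442
After 'steady': P(storm) = 0.3·0.2442 / (0.3·0.2442 + 0.5·0.7558) ≈ 0.1624
After 'steady': P(storm) = 0.3·0.1624 / (0.3·0.1624 + 0.5·0.8376) ≈ 0.1042
After 'steady': P(storm) = 0.3·0.1042 / (0.3·0.1042 + 0.5·0.8958) ≈ 0.0652
After 'steady': P(storm) = 0.3·0.0652 / (0.3·0.0652 + 0.5·0.9348) ≈ 0.0402
After 'steady': P(storm) = 0.3·0.0402 / (0.3·0.0402 + 0.5·0.9598) ≈ 0.0245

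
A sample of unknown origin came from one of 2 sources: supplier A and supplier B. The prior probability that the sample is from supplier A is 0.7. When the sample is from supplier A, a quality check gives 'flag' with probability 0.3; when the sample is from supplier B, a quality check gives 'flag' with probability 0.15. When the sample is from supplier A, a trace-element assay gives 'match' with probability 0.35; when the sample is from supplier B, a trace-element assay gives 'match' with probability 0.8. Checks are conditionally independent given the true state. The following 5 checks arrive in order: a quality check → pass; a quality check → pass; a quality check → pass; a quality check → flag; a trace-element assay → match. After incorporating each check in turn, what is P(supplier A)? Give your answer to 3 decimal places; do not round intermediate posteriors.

0.533

After a quality check='pass': P(supplier A) = 0.7·0.7000 / (0.7·0.7000 + 0.85·0.3000) ≈ 0.6577
After a quality check='pass': P(supplier A) = 0.7·0.6577 / (0.7·0.6577 + 0.85·0.3423) ≈ 0.6128
After a quality check='pass': P(supplier A) = 0.7·0.6128 / (0.7·0.6128 + 0.85·0.3872) ≈ 0.5658
After a quality check='flag': P(supplier A) = 0.3·0.5658 / (0.3·0.5658 + 0.15·0.4342) ≈ 0.7227
After a trace-element assay='match': P(supplier A) = 0.35·0.7227 / (0.35·0.7227 + 0.8·0.2773) ≈ 0.5328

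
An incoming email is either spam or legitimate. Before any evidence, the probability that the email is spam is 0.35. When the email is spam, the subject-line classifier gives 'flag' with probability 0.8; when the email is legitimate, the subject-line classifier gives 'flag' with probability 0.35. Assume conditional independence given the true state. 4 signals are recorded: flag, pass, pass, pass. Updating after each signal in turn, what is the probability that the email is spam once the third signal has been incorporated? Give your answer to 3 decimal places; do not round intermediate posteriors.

0.104

After 'flag': P(spam) = 0.8·0.3500 / (0.8·0.3500 + 0.35·0.6500) ≈ 0.5517
After 'pass': P(spam) = 0.2·0.5517 / (0.2·0.5517 + 0.65·0.4483) ≈ 0.2747
After 'pass': P(spam) = 0.2·0.2747 / (0.2·0.2747 + 0.65·0.7253) ≈ 0.1044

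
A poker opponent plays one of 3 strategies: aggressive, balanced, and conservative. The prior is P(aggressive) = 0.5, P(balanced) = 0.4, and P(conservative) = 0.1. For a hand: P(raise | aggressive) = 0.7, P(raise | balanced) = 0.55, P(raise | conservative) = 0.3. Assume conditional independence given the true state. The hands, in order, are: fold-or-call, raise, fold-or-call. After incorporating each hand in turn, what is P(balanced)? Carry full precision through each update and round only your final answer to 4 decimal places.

After 'fold-or-call': normaliser = 0.3·0.5000 + 0.45·0.4000 + 0.7·0.1000; P(aggressive) ≈ 0.3750, P(balanced) ≈ 0.4500, P(conservative) ≈ 0.1750
After 'raise': normaliser = 0.7·0.3750 + 0.55·0.4500 + 0.3·0.1750; P(aggressive) ≈ 0.4667, P(balanced) ≈ 0.4400, P(conservative) ≈ 0.0933
After 'fold-or-call': normaliser = 0.3·0.4667 + 0.45·0.4400 + 0.7·0.0933; P(aggressive) ≈ 0.3471, P(balanced) ≈ 0.4909, P(conservative) ≈ 0.1620

0.4909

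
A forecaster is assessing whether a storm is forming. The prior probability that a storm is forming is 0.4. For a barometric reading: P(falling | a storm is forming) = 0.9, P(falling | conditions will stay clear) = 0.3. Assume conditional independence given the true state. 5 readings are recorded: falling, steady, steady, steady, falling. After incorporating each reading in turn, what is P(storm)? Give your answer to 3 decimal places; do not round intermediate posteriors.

After 'falling': P(storm) = 0.9·0.4000 / (0.9·0.4000 + 0.3·0.6000) ≈ 0.6667
After 'steady': P(storm) = 0.1·0.6667 / (0.1·0.6667 + 0.7·0.3333) ≈ 0.2222
After 'steady': P(storm) = 0.1·0.2222 / (0.1·0.2222 + 0.7·0.7778) ≈ 0.0392
After 'steady': P(storm) = 0.1·0.0392 / (0.1·0.0392 + 0.7·0.9608) ≈ 0.0058
After 'falling': P(storm) = 0.9·0.0058 / (0.9·0.0058 + 0.3·0.9942) ≈ 0.0172

0.017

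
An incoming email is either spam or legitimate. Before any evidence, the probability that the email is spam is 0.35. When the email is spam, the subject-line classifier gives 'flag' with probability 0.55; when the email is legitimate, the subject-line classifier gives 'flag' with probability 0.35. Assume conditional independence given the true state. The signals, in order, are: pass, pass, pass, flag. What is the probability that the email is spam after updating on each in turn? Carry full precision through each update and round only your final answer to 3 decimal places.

After 'pass': P(spam) = 0.45·0.3500 / (0.45·0.3500 + 0.65·0.6500) ≈ 0.2716
After 'pass': P(spam) = 0.45·0.2716 / (0.45·0.2716 + 0.65·0.7284) ≈ 0.2051
After 'pass': P(spam) = 0.45·0.2051 / (0.45·0.2051 + 0.65·0.7949) ≈ 0.1516
After 'flag': P(spam) = 0.55·0.1516 / (0.55·0.1516 + 0.35·0.8484) ≈ 0.2192

0.219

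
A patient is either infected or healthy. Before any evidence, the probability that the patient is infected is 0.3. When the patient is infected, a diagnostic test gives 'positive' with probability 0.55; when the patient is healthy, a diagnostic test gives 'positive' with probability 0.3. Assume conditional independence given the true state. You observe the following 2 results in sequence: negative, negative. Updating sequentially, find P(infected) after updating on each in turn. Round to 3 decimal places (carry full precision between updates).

After 'negative': P(infected) = 0.45·0.3000 / (0.45·0.3000 + 0.7·0.7000) ≈ 0.2160
After 'negative': P(infected) = 0.45·0.2160 / (0.45·0.2160 + 0.7·0.7840) ≈ 0.1505

0.150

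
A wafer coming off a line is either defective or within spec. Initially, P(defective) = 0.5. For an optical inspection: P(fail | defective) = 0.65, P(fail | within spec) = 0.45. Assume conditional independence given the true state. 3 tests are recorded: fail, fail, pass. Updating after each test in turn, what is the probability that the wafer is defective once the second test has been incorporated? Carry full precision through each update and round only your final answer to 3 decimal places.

After 'fail': P(defective) = 0.65·0.5000 / (0.65·0.5000 + 0.45·0.5000) ≈ 0.5909
After 'fail': P(defective) = 0.65·0.5909 / (0.65·0.5909 + 0.45·0.4091) ≈ 0.6760

0.676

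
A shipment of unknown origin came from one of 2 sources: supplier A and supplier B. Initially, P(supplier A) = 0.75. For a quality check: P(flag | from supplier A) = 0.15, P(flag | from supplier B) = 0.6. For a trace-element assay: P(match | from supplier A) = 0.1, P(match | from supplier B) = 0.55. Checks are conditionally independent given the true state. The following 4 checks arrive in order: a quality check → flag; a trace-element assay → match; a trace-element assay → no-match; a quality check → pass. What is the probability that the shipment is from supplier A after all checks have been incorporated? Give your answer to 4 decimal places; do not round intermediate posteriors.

0.3669

Apply Bayes' rule sequentially, carrying P(supplier A) forward.
After a quality check='flag': P(supplier A) = 0.15·0.7500 / (0.15·0.7500 + 0.6·0.2500) ≈ 0.4286
After a trace-element assay='match': P(supplier A) = 0.1·0.4286 / (0.1·0.4286 + 0.55·0.5714) ≈ 0.1200
After a trace-element assay='no-match': P(supplier A) = 0.9·0.1200 / (0.9·0.1200 + 0.45·0.8800) ≈ 0.2143
After a quality check='pass': P(supplier A) = 0.85·0.2143 / (0.85·0.2143 + 0.4·0.7857) ≈ 0.3669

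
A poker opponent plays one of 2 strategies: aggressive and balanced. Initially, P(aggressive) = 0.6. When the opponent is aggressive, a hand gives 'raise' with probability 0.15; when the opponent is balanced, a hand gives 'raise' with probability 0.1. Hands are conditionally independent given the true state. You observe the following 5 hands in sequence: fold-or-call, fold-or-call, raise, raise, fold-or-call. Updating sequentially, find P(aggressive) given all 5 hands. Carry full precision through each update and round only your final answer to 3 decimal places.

After 'fold-or-call': P(aggressive) = 0.85·0.6000 / (0.85·0.6000 + 0.9·0.4000) ≈ 0.5862
After 'fold-or-call': P(aggressive) = 0.85·0.5862 / (0.85·0.5862 + 0.9·0.4138) ≈ 0.5723
After 'raise': P(aggressive) = 0.15·0.5723 / (0.15·0.5723 + 0.1·0.4277) ≈ 0.6674
After 'raise': P(aggressive) = 0.15·0.6674 / (0.15·0.6674 + 0.1·0.3326) ≈ 0.7506
After 'fold-or-call': P(aggressive) = 0.85·0.7506 / (0.85·0.7506 + 0.9·0.2494) ≈ 0.7398

0.740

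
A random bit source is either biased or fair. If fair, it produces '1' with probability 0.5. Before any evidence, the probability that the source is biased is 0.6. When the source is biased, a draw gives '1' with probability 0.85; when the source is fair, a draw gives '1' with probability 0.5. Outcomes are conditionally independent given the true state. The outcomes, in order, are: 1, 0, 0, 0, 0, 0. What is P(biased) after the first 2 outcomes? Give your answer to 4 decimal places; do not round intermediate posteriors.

0.4334

Each posterior becomes the prior for the next update.
After '1': P(biased) = 0.85·0.6000 / (0.85·0.6000 + 0.5·0.4000) ≈ 0.7183
After '0': P(biased) = 0.15·0.7183 / (0.15·0.7183 + 0.5·0.2817) ≈ 0.4334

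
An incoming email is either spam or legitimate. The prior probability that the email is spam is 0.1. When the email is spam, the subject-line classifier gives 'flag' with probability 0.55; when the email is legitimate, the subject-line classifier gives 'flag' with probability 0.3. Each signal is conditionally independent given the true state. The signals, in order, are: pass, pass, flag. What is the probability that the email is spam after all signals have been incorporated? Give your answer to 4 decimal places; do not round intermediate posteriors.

0.0776

Apply Bayes' rule sequentially, carrying P(spam) forward.
After 'pass': P(spam) = 0.45·0.1000 / (0.45·0.1000 + 0.7·0.9000) ≈ 0.0667
After 'pass': P(spam) = 0.45·0.0667 / (0.45·0.0667 + 0.7·0.9333) ≈ 0.0439
After 'flag': P(spam) = 0.55·0.0439 / (0.55·0.0439 + 0.3·0.9561) ≈ 0.0776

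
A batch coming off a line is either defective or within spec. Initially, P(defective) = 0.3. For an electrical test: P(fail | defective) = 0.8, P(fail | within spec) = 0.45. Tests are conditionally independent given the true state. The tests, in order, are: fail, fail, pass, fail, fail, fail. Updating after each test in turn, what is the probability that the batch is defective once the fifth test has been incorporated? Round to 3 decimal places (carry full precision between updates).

Apply Bayes' rule sequentially, carrying P(defective) forward.
After 'fail': P(defective) = 0.8·0.3000 / (0.8·0.3000 + 0.45·0.7000) ≈ 0.4324
After 'fail': P(defective) = 0.8·0.4324 / (0.8·0.4324 + 0.45·0.5676) ≈ 0.5753
After 'pass': P(defective) = 0.2·0.5753 / (0.2·0.5753 + 0.55·0.4247) ≈ 0.3300
After 'fail': P(defective) = 0.8·0.3300 / (0.8·0.3300 + 0.45·0.6700) ≈ 0.4668
After 'fail': P(defective) = 0.8·0.4668 / (0.8·0.4668 + 0.45·0.5332) ≈ 0.6089

0.609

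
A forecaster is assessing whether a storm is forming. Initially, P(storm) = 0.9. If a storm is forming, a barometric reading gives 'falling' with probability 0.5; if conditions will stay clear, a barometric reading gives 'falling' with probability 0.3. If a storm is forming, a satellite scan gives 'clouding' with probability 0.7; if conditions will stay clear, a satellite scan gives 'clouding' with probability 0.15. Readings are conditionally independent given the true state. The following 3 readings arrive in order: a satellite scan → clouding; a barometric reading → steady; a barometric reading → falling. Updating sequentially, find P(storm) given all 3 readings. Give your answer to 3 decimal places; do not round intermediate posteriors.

After a satellite scan='clouding': P(storm) = 0.7·0.9000 / (0.7·0.9000 + 0.15·0.1000) ≈ 0.9767
After a barometric reading='steady': P(storm) = 0.5·0.9767 / (0.5·0.9767 + 0.7·0.0233) ≈ 0.9677
After a barometric reading='falling': P(storm) = 0.5·0.9677 / (0.5·0.9677 + 0.3·0.0323) ≈ 0.9804

0.980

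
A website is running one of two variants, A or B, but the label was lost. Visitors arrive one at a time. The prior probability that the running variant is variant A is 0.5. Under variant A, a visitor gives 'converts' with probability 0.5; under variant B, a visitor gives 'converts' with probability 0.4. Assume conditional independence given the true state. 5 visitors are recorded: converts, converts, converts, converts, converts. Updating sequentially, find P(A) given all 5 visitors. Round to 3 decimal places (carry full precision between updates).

0.753

After 'converts': P(A) = 0.5·0.5000 / (0.5·0.5000 + 0.4·0.5000) ≈ 0.5556
After 'converts': P(A) = 0.5·0.5556 / (0.5·0.5556 + 0.4·0.4444) ≈ 0.6098
After 'converts': P(A) = 0.5·0.6098 / (0.5·0.6098 + 0.4·0.3902) ≈ 0.6614
After 'converts': P(A) = 0.5·0.6614 / (0.5·0.6614 + 0.4·0.3386) ≈ 0.7094
After 'converts': P(A) = 0.5·0.7094 / (0.5·0.7094 + 0.4·0.2906) ≈ 0.7532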